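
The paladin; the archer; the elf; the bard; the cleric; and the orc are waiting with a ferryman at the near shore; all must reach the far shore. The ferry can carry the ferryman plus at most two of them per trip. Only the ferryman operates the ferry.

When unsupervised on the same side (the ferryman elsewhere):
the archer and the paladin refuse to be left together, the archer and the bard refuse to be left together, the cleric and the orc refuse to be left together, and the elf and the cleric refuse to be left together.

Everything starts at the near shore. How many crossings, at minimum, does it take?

7

Counting alone: the ferryman can take at most 2 across per trip to the far shore, so moving all 6 needs at least 3 loaded trips out, with a return between consecutive ones — at least 5 crossings.
The safety rule pushes this higher. Following every safe sequence of crossings, the most of the 6 that can be at the far shore as the ferry arrives there on crossing 5 is 5 — never all 6.
So no plan with fewer than 7 crossings exists, and this one achieves 7:
1. Ferryman goes to the far shore with the archer and the cleric.  [the near shore: the bard, the elf, the orc, the paladin | the far shore: the archer, the cleric]
2. Ferryman goes back to the near shore alone.  [the near shore: the bard, the elf, the orc, the paladin | the far shore: the archer, the cleric]
3. Ferryman goes to the far shore with the elf and the paladin.  [the near shore: the bard, the orc | the far shore: the archer, the cleric, the elf, the paladin]
4. Ferryman goes back to the near shore with the archer and the cleric.  [the near shore: the archer, the bard, the cleric, the orc | the far shore: the elf, the paladin]
5. Ferryman goes to the far shore with the bard and the orc.  [the near shore: the archer, the cleric | the far shore: the bard, the elf, the orc, the paladin]
6. Ferryman goes back to the near shore alone.  [the near shore: the archer, the cleric | the far shore: the bard, the elf, the orc, the paladin]
7. Ferryman goes to the far shore with the archer and the cleric.  [the near shore: — | the far shore: the archer, the bard, the cleric, the elf, the orc, the paladin]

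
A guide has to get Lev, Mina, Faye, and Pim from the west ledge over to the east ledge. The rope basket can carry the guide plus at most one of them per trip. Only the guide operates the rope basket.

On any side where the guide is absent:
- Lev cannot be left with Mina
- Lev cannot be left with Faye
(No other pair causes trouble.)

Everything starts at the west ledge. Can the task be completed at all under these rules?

1. Guide goes to the east ledge with Lev.  [the west ledge: Faye, Mina, Pim | the east ledge: Lev]
2. Guide goes back to the west ledge alone.  [the west ledge: Faye, Mina, Pim | the east ledge: Lev]
3. Guide goes to the east ledge with Mina.  [the west ledge: Faye, Pim | the east ledge: Lev, Mina]
4. Guide goes back to the west ledge with Lev.  [the west ledge: Faye, Lev, Pim | the east ledge: Mina]
5. Guide goes to the east ledge with Faye.  [the west ledge: Lev, Pim | the east ledge: Faye, Mina]
6. Guide goes back to the west ledge alone.  [the west ledge: Lev, Pim | the east ledge: Faye, Mina]
7. Guide goes to the east ledge with Pim.  [the west ledge: Lev | the east ledge: Faye, Mina, Pim]
8. Guide goes back to the west ledge alone.  [the west ledge: Lev | the east ledge: Faye, Mina, Pim]
9. Guide goes to the east ledge with Lev.  [the west ledge: — | the east ledge: Faye, Lev, Mina, Pim]

Yes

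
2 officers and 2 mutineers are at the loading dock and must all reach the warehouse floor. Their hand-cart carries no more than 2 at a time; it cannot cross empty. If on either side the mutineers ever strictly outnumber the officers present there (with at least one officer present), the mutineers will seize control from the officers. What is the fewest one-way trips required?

5

Counting alone: each trip to the warehouse floor takes at most 2 across and each return brings at least 1 back, so after t trips out (and t−1 returns) at most 2t − (t−1) of the 4 are across; that first reaches 4 at t = 3, so at least 5 crossings are needed.
The plan below uses exactly 5 crossings, so it is optimal:
1. 2 mutineers → the warehouse floor.  (the loading dock: 2O 0M; the warehouse floor: 0O 2M)
2. 1 mutineer ← the loading dock.  (the loading dock: 2O 1M; the warehouse floor: 0O 1M)
3. 2 officers → the warehouse floor.  (the loading dock: 0O 1M; the warehouse floor: 2O 1M)
4. 1 mutineer ← the loading dock.  (the loading dock: 0O 2M; the warehouse floor: 2O 0M)
5. 2 mutineers → the warehouse floor.  (the loading dock: 0O 0M; the warehouse floor: 2O 2M)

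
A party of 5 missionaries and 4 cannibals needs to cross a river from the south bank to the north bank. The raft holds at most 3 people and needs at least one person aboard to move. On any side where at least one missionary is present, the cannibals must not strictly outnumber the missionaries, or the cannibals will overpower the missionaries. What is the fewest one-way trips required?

Counting alone: each trip to the north bank takes at most 3 across and each return brings at least 1 back, so after t trips out (and t−1 returns) at most 3t − (t−1) of the 9 are across; that first reaches 9 at t = 4, so at least 7 crossings are needed.
The plan below uses exactly 7 crossings, so it is optimal:
1. 3 cannibals → the north bank.  (the south bank: 5M 1C; the north bank: 0M 3C)
2. 1 cannibal ← the south bank.  (the south bank: 5M 2C; the north bank: 0M 2C)
3. 3 missionaries → the north bank.  (the south bank: 2M 2C; the north bank: 3M 2C)
4. 1 missionary ← the south bank.  (the south bank: 3M 2C; the north bank: 2M 2C)
5. 2 missionaries and 1 cannibal → the north bank.  (the south bank: 1M 1C; the north bank: 4M 3C)
6. 1 missionary ← the south bank.  (the south bank: 2M 1C; the north bank: 3M 3C)
7. 2 missionaries and 1 cannibal → the north bank.  (the south bank: 0M 0C; the north bank: 5M 4C)

7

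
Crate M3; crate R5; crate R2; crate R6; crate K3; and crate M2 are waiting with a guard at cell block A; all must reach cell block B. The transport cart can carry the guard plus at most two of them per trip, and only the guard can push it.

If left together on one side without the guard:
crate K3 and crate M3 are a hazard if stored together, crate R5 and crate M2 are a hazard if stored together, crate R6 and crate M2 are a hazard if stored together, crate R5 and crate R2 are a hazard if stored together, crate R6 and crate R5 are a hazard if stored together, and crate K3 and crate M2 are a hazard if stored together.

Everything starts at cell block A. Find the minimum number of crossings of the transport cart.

Whatever the first load, the items left behind include a forbidden pair without the guard. No opening move is safe, so no plan exists.

impossible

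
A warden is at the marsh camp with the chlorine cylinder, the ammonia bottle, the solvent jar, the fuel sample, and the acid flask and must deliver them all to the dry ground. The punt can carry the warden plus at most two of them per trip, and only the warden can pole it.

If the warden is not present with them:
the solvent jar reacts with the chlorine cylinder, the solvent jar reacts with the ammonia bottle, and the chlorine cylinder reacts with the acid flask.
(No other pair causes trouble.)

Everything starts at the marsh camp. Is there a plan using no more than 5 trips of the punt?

Yes

Yes — this plan uses 5 crossings (≤ 5):
1. Warden goes to the dry ground with the ammonia bottle and the chlorine cylinder.  [the marsh camp: the acid flask, the fuel sample, the solvent jar | the dry ground: the ammonia bottle, the chlorine cylinder]
2. Warden goes back to the marsh camp alone.  [the marsh camp: the acid flask, the fuel sample, the solvent jar | the dry ground: the ammonia bottle, the chlorine cylinder]
3. Warden goes to the dry ground with the fuel sample.  [the marsh camp: the acid flask, the solvent jar | the dry ground: the ammonia bottle, the chlorine cylinder, the fuel sample]
4. Warden goes back to the marsh camp alone.  [the marsh camp: the acid flask, the solvent jar | the dry ground: the ammonia bottle, the chlorine cylinder, the fuel sample]
5. Warden goes to the dry ground with the acid flask and the solvent jar.  [the marsh camp: — | the dry ground: the acid flask, the ammonia bottle, the chlorine cylinder, the fuel sample, the solvent jar]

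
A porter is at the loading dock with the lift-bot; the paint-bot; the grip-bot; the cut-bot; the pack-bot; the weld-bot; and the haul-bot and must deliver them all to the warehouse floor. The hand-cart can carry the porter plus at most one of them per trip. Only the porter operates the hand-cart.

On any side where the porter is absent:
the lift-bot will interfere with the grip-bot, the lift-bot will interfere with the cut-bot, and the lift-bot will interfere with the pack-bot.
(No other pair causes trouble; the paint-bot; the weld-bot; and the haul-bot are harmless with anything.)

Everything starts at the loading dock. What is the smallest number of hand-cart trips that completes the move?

impossible

Following every safe sequence of crossings from the start, the most of the 7 that can be at the warehouse floor as the hand-cart arrives there on crossings 1, 3, 5, 7, 9 is 1, 2, 3, 4, 5 respectively; the best ever achieved is 5 of 7.
From crossing 11 on, no configuration arises that was not already reachable earlier: only 72 distinct safe configurations (who is on which side, and where the hand-cart is) can ever be reached, none of them has everyone across, and every continuation just revisits them. So no valid plan exists.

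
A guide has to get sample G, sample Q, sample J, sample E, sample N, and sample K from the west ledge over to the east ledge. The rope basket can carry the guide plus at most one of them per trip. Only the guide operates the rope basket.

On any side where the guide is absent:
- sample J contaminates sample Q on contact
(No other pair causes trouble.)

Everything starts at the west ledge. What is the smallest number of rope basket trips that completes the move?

11

Counting alone: the guide can take at most 1 across per trip to the east ledge, so moving all 6 needs at least 6 loaded trips out, with a return between consecutive ones — at least 11 crossings.
The plan below uses exactly 11 crossings, so it is optimal:
1. Guide goes to the east ledge with sample Q.  [the west ledge: sample E, sample G, sample J, sample K, sample N | the east ledge: sample Q]
2. Guide goes back to the west ledge alone.  [the west ledge: sample E, sample G, sample J, sample K, sample N | the east ledge: sample Q]
3. Guide goes to the east ledge with sample G.  [the west ledge: sample E, sample J, sample K, sample N | the east ledge: sample G, sample Q]
4. Guide goes back to the west ledge alone.  [the west ledge: sample E, sample J, sample K, sample N | the east ledge: sample G, sample Q]
5. Guide goes to the east ledge with sample E.  [the west ledge: sample J, sample K, sample N | the east ledge: sample E, sample G, sample Q]
6. Guide goes back to the west ledge alone.  [the west ledge: sample J, sample K, sample N | the east ledge: sample E, sample G, sample Q]
7. Guide goes to the east ledge with sample N.  [the west ledge: sample J, sample K | the east ledge: sample E, sample G, sample N, sample Q]
8. Guide goes back to the west ledge alone.  [the west ledge: sample J, sample K | the east ledge: sample E, sample G, sample N, sample Q]
9. Guide goes to the east ledge with sample K.  [the west ledge: sample J | the east ledge: sample E, sample G, sample K, sample N, sample Q]
10. Guide goes back to the west ledge alone.  [the west ledge: sample J | the east ledge: sample E, sample G, sample K, sample N, sample Q]
11. Guide goes to the east ledge with sample J.  [the west ledge: — | the east ledge: sample E, sample G, sample J, sample K, sample N, sample Q]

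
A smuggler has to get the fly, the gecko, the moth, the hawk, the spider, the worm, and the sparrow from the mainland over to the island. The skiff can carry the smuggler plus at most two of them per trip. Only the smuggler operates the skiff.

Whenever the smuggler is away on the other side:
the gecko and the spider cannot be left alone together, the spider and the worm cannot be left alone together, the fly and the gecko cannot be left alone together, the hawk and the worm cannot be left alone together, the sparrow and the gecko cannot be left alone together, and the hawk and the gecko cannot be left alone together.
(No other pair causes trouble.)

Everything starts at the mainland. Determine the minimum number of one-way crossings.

9

Counting alone: the smuggler can take at most 2 across per trip to the island, so moving all 7 needs at least 4 loaded trips out, with a return between consecutive ones — at least 7 crossings.
The safety rule pushes this higher. Following every safe sequence of crossings, the most of the 7 that can be at the island as the skiff arrives there on crossing 7 is 6 — never all 7.
So no plan with fewer than 9 crossings exists, and this one achieves 9:
1. Smuggler goes to the island with the gecko and the worm.
2. Smuggler goes back to the mainland alone.
3. Smuggler goes to the island with the moth.
4. Smuggler goes back to the mainland alone.
5. Smuggler goes to the island with the fly and the hawk.
6. Smuggler goes back to the mainland with the gecko and the worm.
7. Smuggler goes to the island with the sparrow and the spider.
8. Smuggler goes back to the mainland alone.
9. Smuggler goes to the island with the gecko and the worm.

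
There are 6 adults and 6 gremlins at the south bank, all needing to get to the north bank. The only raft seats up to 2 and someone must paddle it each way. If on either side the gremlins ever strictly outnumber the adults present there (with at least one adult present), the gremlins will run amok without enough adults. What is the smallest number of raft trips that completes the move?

impossible

Following every safe sequence of crossings from the start, the most of the 12 that can be at the north bank as the raft arrives there on crossings 1, 3, 5, 7, 9 is 2, 3, 4, 5, 6 respectively; the best ever achieved is 6 of 12.
From crossing 11 on, no configuration arises that was not already reachable earlier: only 15 distinct safe configurations (who is on which side, and where the raft is) can ever be reached, none of them has everyone across, and every continuation just revisits them. They are: 0 adults + 0 gremlins across (raft back at the start); 0 adults + 1 gremlin across (raft there); 0 adults + 1 gremlin across (raft back at the start); 0 adults + 2 gremlins across (raft there); 0 adults + 2 gremlins across (raft back at the start); 0 adults + 3 gremlins across (raft there); 0 adults + 3 gremlins across (raft back at the start); 0 adults + 4 gremlins across (raft there); 0 adults + 4 gremlins across (raft back at the start); 0 adults + 5 gremlins across (raft there); 0 adults + 5 gremlins across (raft back at the start); 0 adults + 6 gremlins across (raft there); 1 adult + 1 gremlin across (raft there); 1 adult + 1 gremlin across (raft back at the start); 2 adults + 2 gremlins across (raft there). So no valid plan exists.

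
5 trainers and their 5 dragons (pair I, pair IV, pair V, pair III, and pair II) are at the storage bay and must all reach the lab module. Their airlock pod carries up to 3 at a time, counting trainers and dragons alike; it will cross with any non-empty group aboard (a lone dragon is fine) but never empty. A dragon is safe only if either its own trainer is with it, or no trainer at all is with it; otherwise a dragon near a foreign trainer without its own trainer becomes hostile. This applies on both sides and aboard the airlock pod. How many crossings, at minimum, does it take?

11

Counting alone: each trip to the lab module takes at most 3 across and each return brings at least 1 back, so after t trips out (and t−1 returns) at most 3t − (t−1) of the 10 are across; that first reaches 10 at t = 5, so at least 9 crossings are needed.
The safety rule pushes this higher. Following every safe sequence of crossings, the most of the 10 that can be at the lab module as the airlock pod arrives there on crossing 9 is 9 — never all 10.
So no plan with fewer than 11 crossings exists, and this one achieves 11:
1. dragon I and trainer I cross → the lab module.
2. trainer I crosses ← the storage bay.
3. dragon III, dragon IV, and dragon V cross → the lab module.
4. dragon I crosses ← the storage bay.
5. trainer III, trainer IV, and trainer V cross → the lab module.
6. dragon IV and trainer IV cross ← the storage bay.
7. trainer I, trainer II, and trainer IV cross → the lab module.
8. dragon V crosses ← the storage bay.
9. dragon I and dragon IV cross → the lab module.
10. dragon I crosses ← the storage bay.
11. dragon I, dragon II, and dragon V cross → the lab module.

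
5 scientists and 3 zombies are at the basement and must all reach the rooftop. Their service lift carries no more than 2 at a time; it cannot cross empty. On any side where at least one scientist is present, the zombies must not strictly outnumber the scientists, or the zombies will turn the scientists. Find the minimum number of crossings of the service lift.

Counting alone: each trip to the rooftop takes at most 2 across and each return brings at least 1 back, so after t trips out (and t−1 returns) at most 2t − (t−1) of the 8 are across; that first reaches 8 at t = 7, so at least 13 crossings are needed.
The plan below uses exactly 13 crossings, so it is optimal:
1. 2 zombies → the rooftop.  (the basement: 5S 1Z; the rooftop: 0S 2Z)
2. 1 zombie ← the basement.  (the basement: 5S 2Z; the rooftop: 0S 1Z)
3. 2 zombies → the rooftop.  (the basement: 5S 0Z; the rooftop: 0S 3Z)
4. 1 zombie ← the basement.  (the basement: 5S 1Z; the rooftop: 0S 2Z)
5. 2 scientists → the rooftop.  (the basement: 3S 1Z; the rooftop: 2S 2Z)
6. 1 zombie ← the basement.  (the basement: 3S 2Z; the rooftop: 2S 1Z)
7. 1 scientist and 1 zombie → the rooftop.  (the basement: 2S 1Z; the rooftop: 3S 2Z)
8. 1 zombie ← the basement.  (the basement: 2S 2Z; the rooftop: 3S 1Z)
9. 2 zombies → the rooftop.  (the basement: 2S 0Z; the rooftop: 3S 3Z)
10. 1 zombie ← the basement.  (the basement: 2S 1Z; the rooftop: 3S 2Z)
11. 1 scientist and 1 zombie → the rooftop.  (the basement: 1S 0Z; the rooftop: 4S 3Z)
12. 1 zombie ← the basement.  (the basement: 1S 1Z; the rooftop: 4S 2Z)
13. 1 scientist and 1 zombie → the rooftop.  (the basement: 0S 0Z; the rooftop: 5S 3Z)

13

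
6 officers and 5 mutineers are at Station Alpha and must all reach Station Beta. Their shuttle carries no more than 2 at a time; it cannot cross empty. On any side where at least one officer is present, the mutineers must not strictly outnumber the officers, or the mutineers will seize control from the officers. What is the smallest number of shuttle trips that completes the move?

19

Counting alone: each trip to Station Beta takes at most 2 across and each return brings at least 1 back, so after t trips out (and t−1 returns) at most 2t − (t−1) of the 11 are across; that first reaches 11 at t = 10, so at least 19 crossings are needed.
The plan below uses exactly 19 crossings, so it is optimal:
1. 2 mutineers → Station Beta.  (Station Alpha: 6O 3M; Station Beta: 0O 2M)
2. 1 mutineer ← Station Alpha.  (Station Alpha: 6O 4M; Station Beta: 0O 1M)
3. 2 mutineers → Station Beta.  (Station Alpha: 6O 2M; Station Beta: 0O 3M)
4. 1 mutineer ← Station Alpha.  (Station Alpha: 6O 3M; Station Beta: 0O 2M)
5. 2 officers → Station Beta.  (Station Alpha: 4O 3M; Station Beta: 2O 2M)
6. 1 mutineer ← Station Alpha.  (Station Alpha: 4O 4M; Station Beta: 2O 1M)
7. 1 officer and 1 mutineer → Station Beta.  (Station Alpha: 3O 3M; Station Beta: 3O 2M)
8. 1 officer ← Station Alpha.  (Station Alpha: 4O 3M; Station Beta: 2O 2M)
9. 1 officer and 1 mutineer → Station Beta.  (Station Alpha: 3O 2M; Station Beta: 3O 3M)
10. 1 mutineer ← Station Alpha.  (Station Alpha: 3O 3M; Station Beta: 3O 2M)
11. 1 officer and 1 mutineer → Station Beta.  (Station Alpha: 2O 2M; Station Beta: 4O 3M)
12. 1 officer ← Station Alpha.  (Station Alpha: 3O 2M; Station Beta: 3O 3M)
13. 1 officer and 1 mutineer → Station Beta.  (Station Alpha: 2O 1M; Station Beta: 4O 4M)
14. 1 mutineer ← Station Alpha.  (Station Alpha: 2O 2M; Station Beta: 4O 3M)
15. 1 officer and 1 mutineer → Station Beta.  (Station Alpha: 1O 1M; Station Beta: 5O 4M)
16. 1 officer ← Station Alpha.  (Station Alpha: 2O 1M; Station Beta: 4O 4M)
17. 1 officer and 1 mutineer → Station Beta.  (Station Alpha: 1O 0M; Station Beta: 5O 5M)
18. 1 mutineer ← Station Alpha.  (Station Alpha: 1O 1M; Station Beta: 5O 4M)
19. 1 officer and 1 mutineer → Station Beta.  (Station Alpha: 0O 0M; Station Beta: 6O 5M)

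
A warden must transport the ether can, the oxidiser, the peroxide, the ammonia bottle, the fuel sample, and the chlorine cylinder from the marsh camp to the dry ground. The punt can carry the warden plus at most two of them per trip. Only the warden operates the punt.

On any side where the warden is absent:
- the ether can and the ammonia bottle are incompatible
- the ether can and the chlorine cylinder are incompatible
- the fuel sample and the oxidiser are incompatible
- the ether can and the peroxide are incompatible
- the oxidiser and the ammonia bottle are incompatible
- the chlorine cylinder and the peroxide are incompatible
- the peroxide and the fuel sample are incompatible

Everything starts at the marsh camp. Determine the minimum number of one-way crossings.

impossible

Whatever the first load, the items left behind include a forbidden pair without the warden. No opening move is safe, so no plan exists.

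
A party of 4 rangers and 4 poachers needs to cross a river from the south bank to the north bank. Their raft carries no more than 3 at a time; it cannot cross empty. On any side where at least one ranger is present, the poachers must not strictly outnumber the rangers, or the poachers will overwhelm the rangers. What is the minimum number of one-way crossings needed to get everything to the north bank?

Counting alone: each trip to the north bank takes at most 3 across and each return brings at least 1 back, so after t trips out (and t−1 returns) at most 3t − (t−1) of the 8 are across; that first reaches 8 at t = 4, so at least 7 crossings are needed.
The safety rule pushes this higher. Following every safe sequence of crossings, the most of the 8 that can be at the north bank as the raft arrives there on crossing 7 is 7 — never all 8.
So no plan with fewer than 9 crossings exists, and this one achieves 9:
1. 2 poachers → the north bank.  (the south bank: 4R 2P; the north bank: 0R 2P)
2. 1 poacher ← the south bank.  (the south bank: 4R 3P; the north bank: 0R 1P)
3. 3 poachers → the north bank.  (the south bank: 4R 0P; the north bank: 0R 4P)
4. 1 poacher ← the south bank.  (the south bank: 4R 1P; the north bank: 0R 3P)
5. 3 rangers → the north bank.  (the south bank: 1R 1P; the north bank: 3R 3P)
6. 1 ranger and 1 poacher ← the south bank.  (the south bank: 2R 2P; the north bank: 2R 2P)
7. 2 rangers → the north bank.  (the south bank: 0R 2P; the north bank: 4R 2P)
8. 1 poacher ← the south bank.  (the south bank: 0R 3P; the north bank: 4R 1P)
9. 3 poachers → the north bank.  (the south bank: 0R 0P; the north bank: 4R 4P)

9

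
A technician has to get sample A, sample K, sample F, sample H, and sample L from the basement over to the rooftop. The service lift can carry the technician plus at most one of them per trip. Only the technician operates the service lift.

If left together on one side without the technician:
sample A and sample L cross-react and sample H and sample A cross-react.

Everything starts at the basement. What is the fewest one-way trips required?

Counting alone: the technician can take at most 1 across per trip to the rooftop, so moving all 5 needs at least 5 loaded trips out, with a return between consecutive ones — at least 9 crossings.
The safety rule pushes this higher. Following every safe sequence of crossings, the most of the 5 that can be at the rooftop as the service lift arrives there on crossing 9 is 4 — never all 5.
So no plan with fewer than 11 crossings exists, and this one achieves 11:
1. Technician goes to the rooftop with sample A.
2. Technician goes back to the basement alone.
3. Technician goes to the rooftop with sample K.
4. Technician goes back to the basement alone.
5. Technician goes to the rooftop with sample F.
6. Technician goes back to the basement alone.
7. Technician goes to the rooftop with sample H.
8. Technician goes back to the basement with sample A.
9. Technician goes to the rooftop with sample L.
10. Technician goes back to the basement alone.
11. Technician goes to the rooftop with sample A.

11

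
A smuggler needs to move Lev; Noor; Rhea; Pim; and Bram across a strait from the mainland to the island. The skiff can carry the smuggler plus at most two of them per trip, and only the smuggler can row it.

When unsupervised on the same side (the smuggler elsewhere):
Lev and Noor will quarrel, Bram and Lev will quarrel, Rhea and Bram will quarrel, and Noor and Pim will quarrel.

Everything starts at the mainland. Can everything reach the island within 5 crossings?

No

Counting alone: the smuggler can take at most 2 across per trip to the island, so moving all 5 needs at least 3 loaded trips out, with a return between consecutive ones — at least 5 crossings.
The safety rule pushes this higher. Following every safe sequence of crossings, the most of the 5 that can be at the island as the skiff arrives there on crossing 5 is 4 — never all 5.
So the move cannot be finished within 5 crossings. (The shortest complete plan takes 7:)
1. Smuggler goes to the island with Bram and Noor.
2. Smuggler goes back to the mainland alone.
3. Smuggler goes to the island with Lev.
4. Smuggler goes back to the mainland with Bram and Noor.
5. Smuggler goes to the island with Pim and Rhea.
6. Smuggler goes back to the mainland alone.
7. Smuggler goes to the island with Bram and Noor.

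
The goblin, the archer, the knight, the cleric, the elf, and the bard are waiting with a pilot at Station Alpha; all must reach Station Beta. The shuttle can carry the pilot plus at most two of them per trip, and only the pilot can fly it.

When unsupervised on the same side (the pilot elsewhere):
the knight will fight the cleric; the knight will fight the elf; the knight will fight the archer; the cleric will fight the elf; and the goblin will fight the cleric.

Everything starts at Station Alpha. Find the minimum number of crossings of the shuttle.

9

Counting alone: the pilot can take at most 2 across per trip to Station Beta, so moving all 6 needs at least 3 loaded trips out, with a return between consecutive ones — at least 5 crossings.
The safety rule pushes this higher. Following every safe sequence of crossings, the most of the 6 that can be at Station Beta as the shuttle arrives there on crossings 5, 7 is 4, 5 respectively — never all 6.
So no plan with fewer than 9 crossings exists, and this one achieves 9:
1. Pilot goes to Station Beta with the cleric and the knight.  [Station Alpha: the archer, the bard, the elf, the goblin | Station Beta: the cleric, the knight]
2. Pilot goes back to Station Alpha with the knight.  [Station Alpha: the archer, the bard, the elf, the goblin, the knight | Station Beta: the cleric]
3. Pilot goes to Station Beta with the goblin and the knight.  [Station Alpha: the archer, the bard, the elf | Station Beta: the cleric, the goblin, the knight]
4. Pilot goes back to Station Alpha with the cleric.  [Station Alpha: the archer, the bard, the cleric, the elf | Station Beta: the goblin, the knight]
5. Pilot goes to Station Beta with the archer and the elf.  [Station Alpha: the bard, the cleric | Station Beta: the archer, the elf, the goblin, the knight]
6. Pilot goes back to Station Alpha with the knight.  [Station Alpha: the bard, the cleric, the knight | Station Beta: the archer, the elf, the goblin]
7. Pilot goes to Station Beta with the bard and the knight.  [Station Alpha: the cleric | Station Beta: the archer, the bard, the elf, the goblin, the knight]
8. Pilot goes back to Station Alpha with the knight.  [Station Alpha: the cleric, the knight | Station Beta: the archer, the bard, the elf, the goblin]
9. Pilot goes to Station Beta with the cleric and the knight.  [Station Alpha: — | Station Beta: the archer, the bard, the cleric, the elf, the goblin, the knight]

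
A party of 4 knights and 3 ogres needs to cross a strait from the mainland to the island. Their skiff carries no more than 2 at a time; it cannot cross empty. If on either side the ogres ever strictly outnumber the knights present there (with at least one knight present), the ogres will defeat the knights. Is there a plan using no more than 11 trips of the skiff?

Yes

Yes — this plan uses 11 crossings (≤ 11):
1. 2 ogres → the island.  (the mainland: 4K 1O; the island: 0K 2O)
2. 1 ogre ← the mainland.  (the mainland: 4K 2O; the island: 0K 1O)
3. 2 ogres → the island.  (the mainland: 4K 0O; the island: 0K 3O)
4. 1 ogre ← the mainland.  (the mainland: 4K 1O; the island: 0K 2O)
5. 2 knights → the island.  (the mainland: 2K 1O; the island: 2K 2O)
6. 1 ogre ← the mainland.  (the mainland: 2K 2O; the island: 2K 1O)
7. 1 knight and 1 ogre → the island.  (the mainland: 1K 1O; the island: 3K 2O)
8. 1 knight ← the mainland.  (the mainland: 2K 1O; the island: 2K 2O)
9. 1 knight and 1 ogre → the island.  (the mainland: 1K 0O; the island: 3K 3O)
10. 1 ogre ← the mainland.  (the mainland: 1K 1O; the island: 3K 2O)
11. 1 knight and 1 ogre → the island.  (the mainland: 0K 0O; the island: 4K 3O)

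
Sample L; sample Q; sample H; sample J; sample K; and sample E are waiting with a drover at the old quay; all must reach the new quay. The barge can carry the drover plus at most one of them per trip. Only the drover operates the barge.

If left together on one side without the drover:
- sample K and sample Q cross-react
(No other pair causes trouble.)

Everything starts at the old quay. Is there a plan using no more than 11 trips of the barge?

Yes

Yes — this plan uses 11 crossings (≤ 11):
1. Drover goes to the new quay with sample Q.  [the old quay: sample E, sample H, sample J, sample K, sample L | the new quay: sample Q]
2. Drover goes back to the old quay alone.  [the old quay: sample E, sample H, sample J, sample K, sample L | the new quay: sample Q]
3. Drover goes to the new quay with sample L.  [the old quay: sample E, sample H, sample J, sample K | the new quay: sample L, sample Q]
4. Drover goes back to the old quay alone.  [the old quay: sample E, sample H, sample J, sample K | the new quay: sample L, sample Q]
5. Drover goes to the new quay with sample H.  [the old quay: sample E, sample J, sample K | the new quay: sample H, sample L, sample Q]
6. Drover goes back to the old quay alone.  [the old quay: sample E, sample J, sample K | the new quay: sample H, sample L, sample Q]
7. Drover goes to the new quay with sample J.  [the old quay: sample E, sample K | the new quay: sample H, sample J, sample L, sample Q]
8. Drover goes back to the old quay alone.  [the old quay: sample E, sample K | the new quay: sample H, sample J, sample L, sample Q]
9. Drover goes to the new quay with sample E.  [the old quay: sample K | the new quay: sample E, sample H, sample J, sample L, sample Q]
10. Drover goes back to the old quay alone.  [the old quay: sample K | the new quay: sample E, sample H, sample J, sample L, sample Q]
11. Drover goes to the new quay with sample K.  [the old quay: — | the new quay: sample E, sample H, sample J, sample K, sample L, sample Q]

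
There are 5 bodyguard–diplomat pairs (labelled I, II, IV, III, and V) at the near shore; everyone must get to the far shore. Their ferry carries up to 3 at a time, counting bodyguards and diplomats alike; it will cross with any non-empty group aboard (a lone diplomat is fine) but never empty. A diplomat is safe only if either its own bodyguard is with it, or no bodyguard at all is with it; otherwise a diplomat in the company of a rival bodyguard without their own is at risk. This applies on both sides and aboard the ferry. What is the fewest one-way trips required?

Counting alone: each trip to the far shore takes at most 3 across and each return brings at least 1 back, so after t trips out (and t−1 returns) at most 3t − (t−1) of the 10 are across; that first reaches 10 at t = 5, so at least 9 crossings are needed.
The safety rule pushes this higher. Following every safe sequence of crossings, the most of the 10 that can be at the far shore as the ferry arrives there on crossing 9 is 9 — never all 10.
So no plan with fewer than 11 crossings exists, and this one achieves 11:
1. bodyguard I and diplomat I cross → the far shore.
2. bodyguard I crosses ← the near shore.
3. diplomat II, diplomat III, and diplomat IV cross → the far shore.
4. diplomat I crosses ← the near shore.
5. bodyguard II, bodyguard III, and bodyguard IV cross → the far shore.
6. bodyguard II and diplomat II cross ← the near shore.
7. bodyguard I, bodyguard II, and bodyguard V cross → the far shore.
8. diplomat IV crosses ← the near shore.
9. diplomat I and diplomat II cross → the far shore.
10. diplomat I crosses ← the near shore.
11. diplomat I, diplomat IV, and diplomat V cross → the far shore.

11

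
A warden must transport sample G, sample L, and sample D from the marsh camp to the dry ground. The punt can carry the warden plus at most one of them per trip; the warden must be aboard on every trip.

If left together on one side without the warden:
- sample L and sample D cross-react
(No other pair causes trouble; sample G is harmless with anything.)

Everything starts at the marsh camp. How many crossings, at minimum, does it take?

Counting alone: the warden can take at most 1 across per trip to the dry ground, so moving all 3 needs at least 3 loaded trips out, with a return between consecutive ones — at least 5 crossings.
The plan below uses exactly 5 crossings, so it is optimal:
1. Warden goes to the dry ground with sample L.  [the marsh camp: sample D, sample G | the dry ground: sample L]
2. Warden goes back to the marsh camp alone.  [the marsh camp: sample D, sample G | the dry ground: sample L]
3. Warden goes to the dry ground with sample G.  [the marsh camp: sample D | the dry ground: sample G, sample L]
4. Warden goes back to the marsh camp alone.  [the marsh camp: sample D | the dry ground: sample G, sample L]
5. Warden goes to the dry ground with sample D.  [the marsh camp: — | the dry ground: sample D, sample G, sample L]

5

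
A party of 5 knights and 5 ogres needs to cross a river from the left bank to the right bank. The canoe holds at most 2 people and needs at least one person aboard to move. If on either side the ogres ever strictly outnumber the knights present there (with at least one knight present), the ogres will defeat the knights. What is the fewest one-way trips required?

Following every safe sequence of crossings from the start, the most of the 10 that can be at the right bank as the canoe arrives there on crossings 1, 3, 5, 7 is 2, 3, 4, 5 respectively; the best ever achieved is 5 of 10.
From crossing 9 on, no configuration arises that was not already reachable earlier: only 13 distinct safe configurations (who is on which side, and where the canoe is) can ever be reached, none of them has everyone across, and every continuation just revisits them. They are: 0 knights + 0 ogres across (canoe back at the start); 0 knights + 1 ogre across (canoe there); 0 knights + 1 ogre across (canoe back at the start); 0 knights + 2 ogres across (canoe there); 0 knights + 2 ogres across (canoe back at the start); 0 knights + 3 ogres across (canoe there); 0 knights + 3 ogres across (canoe back at the start); 0 knights + 4 ogres across (canoe there); 0 knights + 4 ogres across (canoe back at the start); 0 knights + 5 ogres across (canoe there); 1 knight + 1 ogre across (canoe there); 1 knight + 1 ogre across (canoe back at the start); 2 knights + 2 ogres across (canoe there). So no valid plan exists.

impossible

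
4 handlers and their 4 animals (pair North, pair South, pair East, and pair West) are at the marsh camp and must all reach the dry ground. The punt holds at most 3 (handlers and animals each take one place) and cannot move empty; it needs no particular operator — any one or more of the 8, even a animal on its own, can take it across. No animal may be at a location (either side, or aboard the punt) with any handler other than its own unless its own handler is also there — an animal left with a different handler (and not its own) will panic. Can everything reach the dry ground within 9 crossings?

Yes — this plan uses 9 crossings (≤ 9):
1. animal North and handler North cross → the dry ground.
2. handler North crosses ← the marsh camp.
3. animal South, handler North, and handler South cross → the dry ground.
4. animal North and handler North cross ← the marsh camp.
5. handler East, handler North, and handler West cross → the dry ground.
6. animal South crosses ← the marsh camp.
7. animal North and animal South cross → the dry ground.
8. animal North crosses ← the marsh camp.
9. animal East, animal North, and animal West cross → the dry ground.

Yes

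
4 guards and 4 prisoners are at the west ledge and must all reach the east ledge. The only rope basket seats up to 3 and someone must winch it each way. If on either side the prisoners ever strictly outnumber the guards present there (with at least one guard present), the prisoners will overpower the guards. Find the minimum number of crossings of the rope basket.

Counting alone: each trip to the east ledge takes at most 3 across and each return brings at least 1 back, so after t trips out (and t−1 returns) at most 3t − (t−1) of the 8 are across; that first reaches 8 at t = 4, so at least 7 crossings are needed.
The safety rule pushes this higher. Following every safe sequence of crossings, the most of the 8 that can be at the east ledge as the rope basket arrives there on crossing 7 is 7 — never all 8.
So no plan with fewer than 9 crossings exists, and this one achieves 9:
1. 2 prisoners → the east ledge.  (the west ledge: 4G 2P; the east ledge: 0G 2P)
2. 1 prisoner ← the west ledge.  (the west ledge: 4G 3P; the east ledge: 0G 1P)
3. 3 prisoners → the east ledge.  (the west ledge: 4G 0P; the east ledge: 0G 4P)
4. 1 prisoner ← the west ledge.  (the west ledge: 4G 1P; the east ledge: 0G 3P)
5. 3 guards → the east ledge.  (the west ledge: 1G 1P; the east ledge: 3G 3P)
6. 1 guard and 1 prisoner ← the west ledge.  (the west ledge: 2G 2P; the east ledge: 2G 2P)
7. 2 guards → the east ledge.  (the west ledge: 0G 2P; the east ledge: 4G 2P)
8. 1 prisoner ← the west ledge.  (the west ledge: 0G 3P; the east ledge: 4G 1P)
9. 3 prisoners → the east ledge.  (the west ledge: 0G 0P; the east ledge: 4G 4P)

9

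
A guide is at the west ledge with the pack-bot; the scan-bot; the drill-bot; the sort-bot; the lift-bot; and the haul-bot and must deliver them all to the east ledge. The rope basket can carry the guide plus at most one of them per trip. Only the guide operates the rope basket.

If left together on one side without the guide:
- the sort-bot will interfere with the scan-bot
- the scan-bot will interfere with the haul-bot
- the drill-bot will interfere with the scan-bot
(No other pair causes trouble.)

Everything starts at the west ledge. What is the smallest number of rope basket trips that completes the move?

Following every safe sequence of crossings from the start, the most of the 6 that can be at the east ledge as the rope basket arrives there on crossings 1, 3, 5, 7 is 1, 2, 3, 4 respectively; the best ever achieved is 4 of 6.
From crossing 9 on, no configuration arises that was not already reachable earlier: only 36 distinct safe configurations (who is on which side, and where the rope basket is) can ever be reached, none of them has everyone across, and every continuation just revisits them. So no valid plan exists.

impossible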